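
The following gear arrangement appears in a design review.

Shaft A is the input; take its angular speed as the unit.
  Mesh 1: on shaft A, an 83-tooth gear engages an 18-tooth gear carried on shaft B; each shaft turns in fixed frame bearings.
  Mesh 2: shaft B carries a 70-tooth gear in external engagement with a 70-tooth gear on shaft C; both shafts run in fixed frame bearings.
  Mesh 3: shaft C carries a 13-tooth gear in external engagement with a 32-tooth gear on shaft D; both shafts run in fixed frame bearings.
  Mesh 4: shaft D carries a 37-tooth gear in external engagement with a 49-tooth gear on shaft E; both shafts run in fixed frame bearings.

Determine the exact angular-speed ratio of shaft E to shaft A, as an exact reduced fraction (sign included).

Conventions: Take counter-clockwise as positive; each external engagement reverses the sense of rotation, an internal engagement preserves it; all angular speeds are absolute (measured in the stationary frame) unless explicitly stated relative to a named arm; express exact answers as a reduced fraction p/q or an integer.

class = fixed-axis compound train [4 meshes; 4 ratios multiply, 4 sense flips]
mesh 1 [83T→18T]: running ratio 83/18, sense −
mesh 2 [70T→70T]: running ratio 83/18, sense +
mesh 3 [13T→32T]: running ratio 1079/576, sense −
mesh 4 [37T→49T]: running ratio 39923/28224, sense +
ω_out/ω_in = 39923/28224

39923/28224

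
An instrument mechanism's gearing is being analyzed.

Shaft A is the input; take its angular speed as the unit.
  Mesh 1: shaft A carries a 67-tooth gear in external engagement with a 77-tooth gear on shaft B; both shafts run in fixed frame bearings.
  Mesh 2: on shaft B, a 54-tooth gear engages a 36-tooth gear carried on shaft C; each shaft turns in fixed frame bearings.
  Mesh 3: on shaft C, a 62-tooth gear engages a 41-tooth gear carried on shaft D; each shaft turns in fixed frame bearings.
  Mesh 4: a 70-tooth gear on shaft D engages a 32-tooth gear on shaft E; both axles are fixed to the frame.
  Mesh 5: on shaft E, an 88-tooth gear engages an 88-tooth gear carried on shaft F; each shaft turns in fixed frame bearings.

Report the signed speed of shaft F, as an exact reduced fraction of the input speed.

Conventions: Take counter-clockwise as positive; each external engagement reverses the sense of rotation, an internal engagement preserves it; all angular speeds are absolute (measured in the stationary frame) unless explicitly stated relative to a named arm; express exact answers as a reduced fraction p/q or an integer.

-31155/7216

5-mesh fixed-axis compound train (all bearings frame-fixed)
mesh 1 [67T→77T]: |ω|/ω_in = 1×67/77 = 67/77, sense flips to −
mesh 2 [54T→36T]: |ω|/ω_in = (67/77)×54/36 = 201/154, sense flips to +
mesh 3 [62T→41T]: |ω|/ω_in = (201/154)×62/41 = 6231/3157, sense flips to −
mesh 4 [70T→32T]: |ω|/ω_in = (6231/3157)×70/32 = 31155/7216, sense flips to +
mesh 5 [88T→88T]: |ω|/ω_in = (31155/7216)×88/88 = 31155/7216, sense flips to −
signed output speed (× input speed) = -31155/7216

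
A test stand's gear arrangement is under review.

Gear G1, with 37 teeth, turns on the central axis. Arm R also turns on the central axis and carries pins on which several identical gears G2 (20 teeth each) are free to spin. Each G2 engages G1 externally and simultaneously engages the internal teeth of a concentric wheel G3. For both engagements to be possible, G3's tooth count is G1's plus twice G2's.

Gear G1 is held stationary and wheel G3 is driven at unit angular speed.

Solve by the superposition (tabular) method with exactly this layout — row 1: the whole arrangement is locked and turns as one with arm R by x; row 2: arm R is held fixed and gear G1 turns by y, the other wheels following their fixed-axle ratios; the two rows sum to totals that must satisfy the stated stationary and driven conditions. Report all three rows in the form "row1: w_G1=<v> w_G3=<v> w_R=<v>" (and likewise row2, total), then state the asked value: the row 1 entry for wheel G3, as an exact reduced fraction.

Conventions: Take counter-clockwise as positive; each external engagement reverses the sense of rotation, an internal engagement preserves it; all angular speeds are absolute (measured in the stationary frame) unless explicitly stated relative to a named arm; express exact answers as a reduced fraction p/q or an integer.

row1: w_G1=77/114 w_G3=77/114 w_R=77/114
row2: w_G1=-77/114 w_G3=37/114 w_R=0
total: w_G1=0 w_G3=1 w_R=77/114
asked value: 77/114

recognized (axles ride arm R): planetary set, 37/20/77 teeth
row 1: whole set turns with the arm by x
row 2 — arm fixed, fixed-axis ratios: sun y, ring −(37/77)·y, arm 0
boundary: total ω_sun = x + y = 0 and total ω_ring = x − (37/77)·y = 1  ⇒  y = -77/114, x = 77/114
row 2 ring = −(37/77)·(-77/114) = 37/114
totals (row 1 + row 2): sun 77/114 + (-77/114) = 0, ring 77/114 + 37/114 = 1, arm 77/114 + 0 = 77/114
asked cell (row1, ring) = 77/114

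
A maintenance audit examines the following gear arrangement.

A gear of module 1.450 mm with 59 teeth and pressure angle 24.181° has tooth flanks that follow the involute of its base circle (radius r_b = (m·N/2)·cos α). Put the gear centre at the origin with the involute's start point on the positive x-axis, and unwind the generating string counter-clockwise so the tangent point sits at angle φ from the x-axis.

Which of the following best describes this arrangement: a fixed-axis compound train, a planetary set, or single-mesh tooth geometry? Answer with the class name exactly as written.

class = single-mesh tooth geometry [base-circle involute, m = 1.450, 59T]
classification: single-mesh tooth geometry

single-mesh tooth geometry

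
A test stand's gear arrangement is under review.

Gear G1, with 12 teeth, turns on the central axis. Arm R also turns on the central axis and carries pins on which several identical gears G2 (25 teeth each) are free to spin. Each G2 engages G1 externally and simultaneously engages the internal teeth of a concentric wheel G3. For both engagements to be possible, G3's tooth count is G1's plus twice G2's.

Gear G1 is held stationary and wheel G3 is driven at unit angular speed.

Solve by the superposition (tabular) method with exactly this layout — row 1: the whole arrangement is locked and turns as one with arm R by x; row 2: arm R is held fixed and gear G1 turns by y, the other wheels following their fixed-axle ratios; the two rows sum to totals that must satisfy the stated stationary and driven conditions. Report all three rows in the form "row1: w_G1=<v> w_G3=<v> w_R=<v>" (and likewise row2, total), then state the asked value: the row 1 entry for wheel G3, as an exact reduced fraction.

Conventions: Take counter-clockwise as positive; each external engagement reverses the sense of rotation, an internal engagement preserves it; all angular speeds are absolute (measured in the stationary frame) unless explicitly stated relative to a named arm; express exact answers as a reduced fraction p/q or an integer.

row1: w_G1=31/37 w_G3=31/37 w_R=31/37
row2: w_G1=-31/37 w_G3=6/37 w_R=0
total: w_G1=0 w_G3=1 w_R=31/37
asked value: 31/37

topology: planetary set — G1 12T / G2 25T / G3 62T, arm = carrier (Willis)
row 1 — lock + rotate with arm: ω_sun = ω_ring = ω_arm = x
superposition row 2 [arm held]: sun y, ring −(12/62)·y, arm 0
boundary: total ω_sun = x + y = 0 and total ω_ring = x − (12/62)·y = 1  ⇒  y = -31/37, x = 31/37
row 2 ring = −(12/62)·(-31/37) = 6/37
totals (row 1 + row 2): sun 31/37 + (-31/37) = 0, ring 31/37 + 6/37 = 1, arm 31/37 + 0 = 31/37
asked cell (row1, ring) = 31/37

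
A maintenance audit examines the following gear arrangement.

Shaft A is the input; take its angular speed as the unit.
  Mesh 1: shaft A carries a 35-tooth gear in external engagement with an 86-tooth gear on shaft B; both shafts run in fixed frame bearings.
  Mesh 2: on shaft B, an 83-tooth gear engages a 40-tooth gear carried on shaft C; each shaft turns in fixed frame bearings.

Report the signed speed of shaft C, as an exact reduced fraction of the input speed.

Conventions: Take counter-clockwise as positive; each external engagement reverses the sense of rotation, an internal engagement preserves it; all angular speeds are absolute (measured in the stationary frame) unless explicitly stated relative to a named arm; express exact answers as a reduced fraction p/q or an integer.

2-mesh fixed-axis compound train (all bearings frame-fixed)
mesh 1 [35T→86T]: |ω|/ω_in = 1×35/86 = 35/86, sense flips to −
mesh 2 [83T→40T]: |ω|/ω_in = (35/86)×83/40 = 581/688, sense flips to +
signed output speed (× input speed) = 581/688

581/688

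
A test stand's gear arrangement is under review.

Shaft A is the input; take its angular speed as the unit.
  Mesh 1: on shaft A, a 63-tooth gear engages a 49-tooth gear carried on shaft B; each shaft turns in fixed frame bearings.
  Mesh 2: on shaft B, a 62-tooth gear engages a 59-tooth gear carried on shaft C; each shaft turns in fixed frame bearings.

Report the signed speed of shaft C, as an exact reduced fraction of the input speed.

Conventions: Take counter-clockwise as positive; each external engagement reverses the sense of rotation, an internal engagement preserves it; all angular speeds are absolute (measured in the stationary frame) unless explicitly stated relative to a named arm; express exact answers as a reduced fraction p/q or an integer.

2-mesh fixed-axis compound train (all bearings frame-fixed)
mesh 1 [63T→49T]: |ω|/ω_in = 1×63/49 = 9/7, sense flips to −
mesh 2 [62T→59T]: |ω|/ω_in = (9/7)×62/59 = 558/413, sense flips to +
signed output speed (× input speed) = 558/413

558/413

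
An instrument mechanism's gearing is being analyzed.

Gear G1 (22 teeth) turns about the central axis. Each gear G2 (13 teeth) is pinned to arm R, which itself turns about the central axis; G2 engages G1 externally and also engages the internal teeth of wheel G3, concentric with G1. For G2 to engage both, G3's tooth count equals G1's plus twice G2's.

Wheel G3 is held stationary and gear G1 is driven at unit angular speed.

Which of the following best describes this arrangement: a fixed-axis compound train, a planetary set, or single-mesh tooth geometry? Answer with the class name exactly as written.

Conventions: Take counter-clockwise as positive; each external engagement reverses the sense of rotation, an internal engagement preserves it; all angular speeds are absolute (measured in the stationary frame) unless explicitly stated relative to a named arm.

planetary set

planetary set (22T centre, 13T on arm, 48T internal) — Willis relation
classification: planetary set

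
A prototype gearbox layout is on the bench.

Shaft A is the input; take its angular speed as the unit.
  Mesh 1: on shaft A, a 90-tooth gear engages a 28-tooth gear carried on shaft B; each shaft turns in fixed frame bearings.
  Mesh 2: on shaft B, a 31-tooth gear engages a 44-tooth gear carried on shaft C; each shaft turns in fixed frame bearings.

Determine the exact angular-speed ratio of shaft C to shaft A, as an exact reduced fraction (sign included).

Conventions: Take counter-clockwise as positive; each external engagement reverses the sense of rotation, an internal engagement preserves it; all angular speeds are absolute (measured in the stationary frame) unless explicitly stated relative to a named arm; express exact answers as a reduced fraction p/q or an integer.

class = fixed-axis compound train [2 meshes; 2 ratios multiply, 2 sense flips]
mesh 1 [90T→28T]: running ratio 45/14, sense −
mesh 2 [31T→44T]: running ratio 1395/616, sense +
ω_out/ω_in = 1395/616

1395/616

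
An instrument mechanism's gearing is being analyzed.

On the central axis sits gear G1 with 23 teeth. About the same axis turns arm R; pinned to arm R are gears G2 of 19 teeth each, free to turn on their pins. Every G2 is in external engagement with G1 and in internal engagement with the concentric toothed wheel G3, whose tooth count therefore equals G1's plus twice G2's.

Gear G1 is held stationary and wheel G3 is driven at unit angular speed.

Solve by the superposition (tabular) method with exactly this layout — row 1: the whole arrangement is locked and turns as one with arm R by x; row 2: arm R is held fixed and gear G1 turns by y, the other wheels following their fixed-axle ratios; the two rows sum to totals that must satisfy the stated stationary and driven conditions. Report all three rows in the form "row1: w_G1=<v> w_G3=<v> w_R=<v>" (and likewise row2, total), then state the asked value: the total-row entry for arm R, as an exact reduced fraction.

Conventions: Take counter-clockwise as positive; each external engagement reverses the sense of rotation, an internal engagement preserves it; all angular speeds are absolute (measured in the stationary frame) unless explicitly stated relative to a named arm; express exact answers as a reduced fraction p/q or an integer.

topology: planetary set — G1 23T / G2 19T / G3 61T, arm = carrier (Willis)
row 1 (train locked, turned with arm): all members turn x
row 2 — arm fixed, fixed-axis ratios: sun y, ring −(23/61)·y, arm 0
boundary: total ω_sun = x + y = 0 and total ω_ring = x − (23/61)·y = 1  ⇒  y = -61/84, x = 61/84
row 2 ring = −(23/61)·(-61/84) = 23/84
totals (row 1 + row 2): sun 61/84 + (-61/84) = 0, ring 61/84 + 23/84 = 1, arm 61/84 + 0 = 61/84
asked cell (total, arm) = 61/84

row1: w_G1=61/84 w_G3=61/84 w_R=61/84
row2: w_G1=-61/84 w_G3=23/84 w_R=0
total: w_G1=0 w_G3=1 w_R=61/84
asked value: 61/84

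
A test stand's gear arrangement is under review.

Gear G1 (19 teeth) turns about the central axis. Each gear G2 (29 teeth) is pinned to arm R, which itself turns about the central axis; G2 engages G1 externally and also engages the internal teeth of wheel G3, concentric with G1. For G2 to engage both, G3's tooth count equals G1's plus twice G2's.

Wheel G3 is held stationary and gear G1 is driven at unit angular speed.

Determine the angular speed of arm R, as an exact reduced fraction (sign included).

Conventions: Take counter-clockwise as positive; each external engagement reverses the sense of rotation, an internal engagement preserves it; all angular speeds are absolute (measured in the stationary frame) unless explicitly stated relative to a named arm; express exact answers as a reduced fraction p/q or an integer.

19/96

topology: planetary set — G1 19T / G2 29T / G3 77T, arm = carrier (Willis)
ring teeth: 19 + 2·29 = 77
19(ω_sun−ω_arm) = −77(ω_ring−ω_arm),  ω_ring = 0, ω_sun = 1
19(1−ω_arm) = −77(0−ω_arm)  ⇒  96·ω_arm = 19  ⇒  ω_arm = 19/96
exact speed ratio = 19/96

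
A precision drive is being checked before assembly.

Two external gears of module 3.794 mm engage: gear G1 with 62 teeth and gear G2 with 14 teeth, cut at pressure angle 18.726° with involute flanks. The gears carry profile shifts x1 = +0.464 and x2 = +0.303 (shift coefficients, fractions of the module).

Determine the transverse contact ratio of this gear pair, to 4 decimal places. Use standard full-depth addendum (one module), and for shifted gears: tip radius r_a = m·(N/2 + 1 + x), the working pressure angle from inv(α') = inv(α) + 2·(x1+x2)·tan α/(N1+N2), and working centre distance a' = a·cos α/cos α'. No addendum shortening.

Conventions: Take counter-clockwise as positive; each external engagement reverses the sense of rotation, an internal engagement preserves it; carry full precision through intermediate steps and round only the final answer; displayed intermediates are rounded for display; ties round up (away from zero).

1.5423

single-mesh involute tooth geometry (62T engaging 14T at module 3.794)
base radii: r_b1 = 111.388067, r_b2 = 25.152144
tip radii: r_a1 = 123.168416, r_a2 = 31.501582
inv(α') = inv(18.726°) + 2·(+0.464+0.303)·tan α/(62+14) = 0.01899901  ⇒  α' = 21.62268°
a' = a·cos α / cos α' = 144.1720·cos 18.726°/cos 21.62268° = 146.875755
action lengths: √(r_a1²−r_b1²) = 52.565743, √(r_a2²−r_b2²) = 18.966268
base pitch p_b = π·m·cos α = 11.288256
CR = (52.565743 + 18.966268 − 146.875755·sin 21.62268°)/11.288256 = 1.542257
contact ratio ≈ 1.5423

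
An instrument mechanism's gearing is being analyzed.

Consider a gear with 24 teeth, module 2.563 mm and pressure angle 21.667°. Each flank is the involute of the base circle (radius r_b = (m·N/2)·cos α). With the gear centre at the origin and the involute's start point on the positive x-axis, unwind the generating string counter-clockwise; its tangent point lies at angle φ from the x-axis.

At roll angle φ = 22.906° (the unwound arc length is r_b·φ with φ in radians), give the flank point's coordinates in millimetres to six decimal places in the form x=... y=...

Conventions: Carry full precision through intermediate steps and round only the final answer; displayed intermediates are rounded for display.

single-mesh involute tooth geometry (24T wheel at module 2.563)
pitch radius r_p = m·N/2 = 2.563·24/2 = 30.756000
base radius r_b = r_p·cos α = 30.756000·cos 21.667° = 28.582946
roll angle φ = 22.906° = 0.39978512 rad
x = r_b·(cos φ + φ·sin φ) = 30.776664
y = r_b·(sin φ − φ·cos φ) = 0.599113

x=30.776664 y=0.599113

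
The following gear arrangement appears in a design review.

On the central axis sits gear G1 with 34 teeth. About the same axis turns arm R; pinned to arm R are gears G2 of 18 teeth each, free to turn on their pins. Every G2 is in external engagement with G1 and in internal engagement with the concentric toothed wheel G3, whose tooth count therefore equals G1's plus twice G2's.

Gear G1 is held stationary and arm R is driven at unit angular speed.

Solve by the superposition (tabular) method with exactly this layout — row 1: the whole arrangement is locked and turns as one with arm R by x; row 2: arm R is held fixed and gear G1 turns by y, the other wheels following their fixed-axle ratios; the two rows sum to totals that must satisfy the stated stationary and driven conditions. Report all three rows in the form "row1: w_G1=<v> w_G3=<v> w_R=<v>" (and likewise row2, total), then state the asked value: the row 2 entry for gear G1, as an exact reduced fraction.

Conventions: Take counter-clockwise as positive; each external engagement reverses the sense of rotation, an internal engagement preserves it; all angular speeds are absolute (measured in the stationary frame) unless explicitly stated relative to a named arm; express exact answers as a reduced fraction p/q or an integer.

row1: w_G1=1 w_G3=1 w_R=1
row2: w_G1=-1 w_G3=17/35 w_R=0
total: w_G1=0 w_G3=52/35 w_R=1
asked value: -1

class = planetary set [G3 = 34+2·18 = 70; Willis about the carrier]
row 1: whole set turns with the arm by x
row 2 (arm held, sun turns y): ω_ring = −(34/70)·y, ω_arm = 0
boundary: total ω_sun = x + y = 0 and total ω_arm = x = 1  ⇒  y = -1, x = 1
row 2 ring = −(34/70)·(-1) = 17/35
totals (row 1 + row 2): sun 1 + (-1) = 0, ring 1 + 17/35 = 52/35, arm 1 + 0 = 1
asked cell (row2, sun) = -1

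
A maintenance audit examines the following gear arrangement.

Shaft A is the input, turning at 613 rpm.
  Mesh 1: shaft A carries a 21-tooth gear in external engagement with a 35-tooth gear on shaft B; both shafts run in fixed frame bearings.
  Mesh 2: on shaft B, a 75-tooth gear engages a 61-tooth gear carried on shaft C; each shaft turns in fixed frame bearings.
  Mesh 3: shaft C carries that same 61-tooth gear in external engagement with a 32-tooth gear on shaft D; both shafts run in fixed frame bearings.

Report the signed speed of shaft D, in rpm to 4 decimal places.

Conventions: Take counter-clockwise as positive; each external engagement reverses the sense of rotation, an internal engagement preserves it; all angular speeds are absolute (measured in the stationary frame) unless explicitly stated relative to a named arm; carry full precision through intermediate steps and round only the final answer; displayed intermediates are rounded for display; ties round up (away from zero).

-862.0313 rpm

3-mesh fixed-axis compound train (all bearings frame-fixed)
mesh 1 [21T→35T]: ω = 613.0000×21/35 = 367.8000 rpm, sense flips to −
mesh 2 [75T→61T]: ω = 367.8000×75/61 = 452.2131 rpm, sense flips to +
mesh 3 [61T→32T]: ω = 452.2131×61/32 = 862.0313 rpm, sense flips to −
signed output speed = -862.0313 rpm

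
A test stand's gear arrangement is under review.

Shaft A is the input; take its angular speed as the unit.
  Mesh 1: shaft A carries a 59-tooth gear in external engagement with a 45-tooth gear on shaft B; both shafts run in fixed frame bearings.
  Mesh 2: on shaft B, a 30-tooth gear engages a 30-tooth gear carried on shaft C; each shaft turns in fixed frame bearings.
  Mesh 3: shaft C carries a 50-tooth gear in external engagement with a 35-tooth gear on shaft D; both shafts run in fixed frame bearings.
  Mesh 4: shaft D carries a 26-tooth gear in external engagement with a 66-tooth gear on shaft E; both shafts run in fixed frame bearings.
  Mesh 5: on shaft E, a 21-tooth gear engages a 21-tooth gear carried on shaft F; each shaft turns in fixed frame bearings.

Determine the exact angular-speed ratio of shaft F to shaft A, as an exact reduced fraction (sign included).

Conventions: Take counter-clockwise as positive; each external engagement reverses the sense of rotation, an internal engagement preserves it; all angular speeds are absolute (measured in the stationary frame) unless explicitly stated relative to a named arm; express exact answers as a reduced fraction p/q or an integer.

class = fixed-axis compound train [5 meshes; 5 ratios multiply, 5 sense flips]
mesh 1 [59T→45T]: running ratio 59/45, sense −
mesh 2 [30T→30T]: running ratio 59/45, sense +
mesh 3 [50T→35T]: running ratio 118/63, sense −
mesh 4 [26T→66T]: running ratio 1534/2079, sense +
mesh 5 [21T→21T]: running ratio 1534/2079, sense −
ω_out/ω_in = -1534/2079

-1534/2079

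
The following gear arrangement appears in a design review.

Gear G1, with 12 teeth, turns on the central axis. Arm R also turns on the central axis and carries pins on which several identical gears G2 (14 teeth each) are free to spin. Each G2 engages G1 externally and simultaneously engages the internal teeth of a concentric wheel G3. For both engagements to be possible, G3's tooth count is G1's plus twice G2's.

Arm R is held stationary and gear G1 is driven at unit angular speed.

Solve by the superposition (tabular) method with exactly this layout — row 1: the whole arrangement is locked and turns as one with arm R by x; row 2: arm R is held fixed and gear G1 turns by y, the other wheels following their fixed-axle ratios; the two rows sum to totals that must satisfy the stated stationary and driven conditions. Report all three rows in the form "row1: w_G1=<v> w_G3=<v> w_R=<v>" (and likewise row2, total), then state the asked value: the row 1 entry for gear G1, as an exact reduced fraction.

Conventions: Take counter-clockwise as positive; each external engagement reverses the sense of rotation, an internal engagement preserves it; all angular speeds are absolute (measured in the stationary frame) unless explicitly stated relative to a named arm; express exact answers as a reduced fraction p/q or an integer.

row1: w_G1=0 w_G3=0 w_R=0
row2: w_G1=1 w_G3=-3/10 w_R=0
total: w_G1=1 w_G3=-3/10 w_R=0
asked value: 0

recognized (axles ride arm R): planetary set, 12/14/40 teeth
superposition row 1 [locked train]: every member turns x
row 2 (arm held, sun turns y): ω_ring = −(12/40)·y, ω_arm = 0
boundary: total ω_arm = x = 0 and total ω_sun = x + y = 1  ⇒  y = 1, x = 0
row 2 ring = −(12/40)·1 = -3/10
totals (row 1 + row 2): sun 0 + 1 = 1, ring 0 + (-3/10) = -3/10, arm 0 + 0 = 0
asked cell (row1, sun) = 0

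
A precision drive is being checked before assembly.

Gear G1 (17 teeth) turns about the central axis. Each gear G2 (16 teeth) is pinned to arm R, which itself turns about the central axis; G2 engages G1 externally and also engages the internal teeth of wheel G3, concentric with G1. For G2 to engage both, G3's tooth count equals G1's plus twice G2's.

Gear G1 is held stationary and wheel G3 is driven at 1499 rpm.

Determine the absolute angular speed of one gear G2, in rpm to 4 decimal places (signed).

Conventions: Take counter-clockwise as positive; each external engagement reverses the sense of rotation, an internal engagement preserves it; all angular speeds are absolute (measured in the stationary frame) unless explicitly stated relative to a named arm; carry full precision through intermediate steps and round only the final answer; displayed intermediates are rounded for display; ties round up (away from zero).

+2295.3438 rpm

class = planetary set [G3 = 17+2·16 = 49; Willis about the carrier]
normalise by the input: solve with ω_ring = 1, then scale by 1499 rpm
ring teeth: 17 + 2·16 = 49
17(ω_sun−ω_arm) = −49(ω_ring−ω_arm),  ω_sun = 0, ω_ring = 1
17(0−ω_arm) = −49(1−ω_arm)  ⇒  66·ω_arm = 49  ⇒  ω_arm = 49/66
sun–planet mesh: 17·(0−49/66) = −16·(ω_p−ω_arm)  ⇒  ω_p−ω_arm = 833/1056
ω_p = 49/66 + 833/1056 = 49/32
scale: ω_p = 49/32 × 1499 rpm = +2295.3438 rpm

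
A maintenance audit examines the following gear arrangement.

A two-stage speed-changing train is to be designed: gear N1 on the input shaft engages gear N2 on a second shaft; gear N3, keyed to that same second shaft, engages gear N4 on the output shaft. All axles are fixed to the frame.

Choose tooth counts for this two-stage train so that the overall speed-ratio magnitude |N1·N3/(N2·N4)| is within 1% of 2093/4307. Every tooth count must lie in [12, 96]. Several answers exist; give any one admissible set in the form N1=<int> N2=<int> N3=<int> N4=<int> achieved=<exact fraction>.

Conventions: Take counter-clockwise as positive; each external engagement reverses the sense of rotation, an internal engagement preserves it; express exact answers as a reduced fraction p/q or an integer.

topology: fixed-axis compound train — 2 stages, target 2093/4307
target = 2093/4307 in lowest terms: an exact hit needs N1·N3 = k·2093 and N2·N4 = k·4307 for one integer k, every count in [12, 96]; additionally prefer no 1:1 stage (N1 ≠ N2, N3 ≠ N4)
k = 1: N1·N3 = 2093 = 23·91, N2·N4 = 4307 = 59·73
achieved = 23·91/(59·73) = 2093/4307; |achieved − target| = 0 ≤ 2093/430700 ✓

N1=23 N2=59 N3=91 N4=73 achieved=2093/4307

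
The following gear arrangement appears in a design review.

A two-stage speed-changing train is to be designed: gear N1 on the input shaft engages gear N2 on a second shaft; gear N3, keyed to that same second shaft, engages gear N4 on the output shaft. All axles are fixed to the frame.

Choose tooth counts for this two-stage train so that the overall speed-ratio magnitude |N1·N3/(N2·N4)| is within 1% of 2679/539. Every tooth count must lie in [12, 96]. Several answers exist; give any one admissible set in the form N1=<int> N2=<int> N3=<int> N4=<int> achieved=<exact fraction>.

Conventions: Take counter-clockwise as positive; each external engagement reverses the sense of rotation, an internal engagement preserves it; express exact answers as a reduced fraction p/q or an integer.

N1=57 N2=14 N3=94 N4=77 achieved=2679/539

class = fixed-axis compound train [2-stage, 2679/539 wanted]
target = 2679/539 in lowest terms: an exact hit needs N1·N3 = k·2679 and N2·N4 = k·539 for one integer k, every count in [12, 96]; additionally prefer no 1:1 stage (N1 ≠ N2, N3 ≠ N4)
k = 1: no 1:1-free in-range split of k·2679 and k·539 into factor pairs; take k = 2
k = 2: N1·N3 = 5358 = 57·94, N2·N4 = 1078 = 14·77
achieved = 57·94/(14·77) = 2679/539; |achieved − target| = 0 ≤ 2679/53900 ✓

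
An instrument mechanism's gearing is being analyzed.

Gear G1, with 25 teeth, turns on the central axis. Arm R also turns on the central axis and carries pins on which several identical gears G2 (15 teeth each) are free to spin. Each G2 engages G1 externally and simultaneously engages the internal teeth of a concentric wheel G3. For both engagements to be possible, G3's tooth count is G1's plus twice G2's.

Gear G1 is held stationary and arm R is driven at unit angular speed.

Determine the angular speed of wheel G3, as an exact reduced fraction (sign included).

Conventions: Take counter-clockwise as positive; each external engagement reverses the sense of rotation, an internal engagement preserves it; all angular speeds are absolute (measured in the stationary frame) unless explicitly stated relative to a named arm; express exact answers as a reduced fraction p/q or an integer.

16/11

recognized (axles ride arm R): planetary set, 25/15/55 teeth
ring teeth: 25 + 2·15 = 55
25(ω_sun−ω_arm) = −55(ω_ring−ω_arm),  ω_sun = 0, ω_arm = 1
ω_ring = 1 − (25/55)(0−1) = 16/11
exact speed ratio = 16/11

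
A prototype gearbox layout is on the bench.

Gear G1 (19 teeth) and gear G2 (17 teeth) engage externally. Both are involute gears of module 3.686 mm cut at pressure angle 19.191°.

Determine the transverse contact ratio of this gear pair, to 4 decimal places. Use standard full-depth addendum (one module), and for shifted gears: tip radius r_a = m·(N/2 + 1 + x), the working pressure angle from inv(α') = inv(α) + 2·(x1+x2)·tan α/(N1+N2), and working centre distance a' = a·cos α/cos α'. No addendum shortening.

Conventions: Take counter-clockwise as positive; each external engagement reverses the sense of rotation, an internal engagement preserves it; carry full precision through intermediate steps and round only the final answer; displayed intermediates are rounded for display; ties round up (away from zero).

1.5563

single-mesh involute tooth geometry (19T engaging 17T at module 3.686)
base radii: r_b1 = 33.071036, r_b2 = 29.589874
tip radii: r_a1 = 38.703000, r_a2 = 35.017000
no profile shift: α' = α, a' = a
action lengths: √(r_a1²−r_b1²) = 20.105442, √(r_a2²−r_b2²) = 18.725107
base pitch p_b = π·m·cos α = 10.936392
CR = (20.105442 + 18.725107 − 66.348000·sin 19.19100°)/10.936392 = 1.556340
contact ratio ≈ 1.5563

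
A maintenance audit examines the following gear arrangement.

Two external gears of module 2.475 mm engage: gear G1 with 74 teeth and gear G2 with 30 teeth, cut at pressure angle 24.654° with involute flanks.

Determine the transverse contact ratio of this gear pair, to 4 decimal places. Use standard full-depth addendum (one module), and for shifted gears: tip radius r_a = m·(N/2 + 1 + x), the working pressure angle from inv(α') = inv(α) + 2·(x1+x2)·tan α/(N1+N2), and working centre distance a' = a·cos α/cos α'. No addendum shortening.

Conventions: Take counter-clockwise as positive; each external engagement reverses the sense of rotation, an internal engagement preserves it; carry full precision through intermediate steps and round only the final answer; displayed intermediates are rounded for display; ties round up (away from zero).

class = single-mesh tooth geometry [involute pair 74T × 30T, m = 2.475]
base radii: r_b1 = 83.227332, r_b2 = 33.740810
tip radii: r_a1 = 94.050000, r_a2 = 39.600000
no profile shift: α' = α, a' = a
action lengths: √(r_a1²−r_b1²) = 43.801984, √(r_a2²−r_b2²) = 20.729634
base pitch p_b = π·m·cos α = 7.066659
CR = (43.801984 + 20.729634 − 128.700000·sin 24.65400°)/7.066659 = 1.534815
contact ratio ≈ 1.5348

1.5348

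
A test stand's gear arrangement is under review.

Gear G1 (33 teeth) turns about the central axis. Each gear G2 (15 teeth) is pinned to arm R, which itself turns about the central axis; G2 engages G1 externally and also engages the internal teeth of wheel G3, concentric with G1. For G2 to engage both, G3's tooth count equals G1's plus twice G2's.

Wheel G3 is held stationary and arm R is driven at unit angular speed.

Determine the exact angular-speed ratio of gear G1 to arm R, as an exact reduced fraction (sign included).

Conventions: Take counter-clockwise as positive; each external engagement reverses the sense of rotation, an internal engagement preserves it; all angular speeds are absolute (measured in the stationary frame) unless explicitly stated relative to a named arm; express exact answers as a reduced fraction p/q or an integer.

32/11

topology: planetary set — G1 33T / G2 15T / G3 63T, arm = carrier (Willis)
ring teeth: 33 + 2·15 = 63
33(ω_sun−ω_arm) = −63(ω_ring−ω_arm),  ω_ring = 0, ω_arm = 1
ω_sun = 1 − (63/33)(0−1) = 32/11
ω_out/ω_in = 32/11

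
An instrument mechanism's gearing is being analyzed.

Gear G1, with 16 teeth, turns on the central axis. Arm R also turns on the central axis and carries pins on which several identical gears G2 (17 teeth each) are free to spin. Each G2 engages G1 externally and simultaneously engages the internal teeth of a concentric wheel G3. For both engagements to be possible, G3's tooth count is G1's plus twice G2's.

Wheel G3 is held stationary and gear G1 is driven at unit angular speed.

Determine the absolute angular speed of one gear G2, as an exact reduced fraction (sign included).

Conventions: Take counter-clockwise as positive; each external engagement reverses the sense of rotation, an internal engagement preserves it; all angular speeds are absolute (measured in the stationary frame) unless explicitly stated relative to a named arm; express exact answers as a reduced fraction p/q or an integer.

-8/17

planetary set (16T centre, 17T on arm, 50T internal) — Willis relation
ring teeth: 16 + 2·17 = 50
16(ω_sun−ω_arm) = −50(ω_ring−ω_arm),  ω_ring = 0, ω_sun = 1
16(1−ω_arm) = −50(0−ω_arm)  ⇒  66·ω_arm = 16  ⇒  ω_arm = 8/33
sun–planet mesh: 16·(1−8/33) = −17·(ω_p−ω_arm)  ⇒  ω_p−ω_arm = -400/561
ω_p = 8/33 − 400/561 = -8/17
exact speed ratio = -8/17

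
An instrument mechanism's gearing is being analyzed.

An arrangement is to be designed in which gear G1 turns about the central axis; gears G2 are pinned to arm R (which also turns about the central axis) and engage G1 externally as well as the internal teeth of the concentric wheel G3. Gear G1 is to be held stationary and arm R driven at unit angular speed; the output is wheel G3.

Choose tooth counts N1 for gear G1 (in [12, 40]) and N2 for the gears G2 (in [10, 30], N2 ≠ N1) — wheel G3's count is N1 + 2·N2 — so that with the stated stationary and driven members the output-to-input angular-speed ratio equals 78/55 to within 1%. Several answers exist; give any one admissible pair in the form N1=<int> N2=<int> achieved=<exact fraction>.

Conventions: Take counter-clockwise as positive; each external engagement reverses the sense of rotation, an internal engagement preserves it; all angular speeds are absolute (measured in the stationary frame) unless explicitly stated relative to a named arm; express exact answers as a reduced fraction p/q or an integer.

topology: planetary set — design target 78/55, arm = carrier (Willis)
Willis with ω_sun = 0: ω_ring/ω_arm = (N1+N3)/N3; set equal to 78/55  ⇒  N3/N1 = 1/(78/55 − 1) = 55/23
N3 = N1 + 2·N2  ⇒  N2/N1 = (N3/N1 − 1)/2 = (55/23 − 1)/2 = 16/23
smallest multiple with N1 ≥ 12 and N2 ≥ 10: k = 1  ⇒  N1 = 1·23 = 23, N2 = 1·16 = 16 (N1 ≤ 40, N2 ≤ 30, N2 ≠ N1 ✓), N3 = 23 + 2·16 = 55
check: (N1+N3)/N3 with N1 = 23, N3 = 55 gives 78/55; |achieved − target| = 0 ≤ 39/2750 ✓

N1=23 N2=16 achieved=78/55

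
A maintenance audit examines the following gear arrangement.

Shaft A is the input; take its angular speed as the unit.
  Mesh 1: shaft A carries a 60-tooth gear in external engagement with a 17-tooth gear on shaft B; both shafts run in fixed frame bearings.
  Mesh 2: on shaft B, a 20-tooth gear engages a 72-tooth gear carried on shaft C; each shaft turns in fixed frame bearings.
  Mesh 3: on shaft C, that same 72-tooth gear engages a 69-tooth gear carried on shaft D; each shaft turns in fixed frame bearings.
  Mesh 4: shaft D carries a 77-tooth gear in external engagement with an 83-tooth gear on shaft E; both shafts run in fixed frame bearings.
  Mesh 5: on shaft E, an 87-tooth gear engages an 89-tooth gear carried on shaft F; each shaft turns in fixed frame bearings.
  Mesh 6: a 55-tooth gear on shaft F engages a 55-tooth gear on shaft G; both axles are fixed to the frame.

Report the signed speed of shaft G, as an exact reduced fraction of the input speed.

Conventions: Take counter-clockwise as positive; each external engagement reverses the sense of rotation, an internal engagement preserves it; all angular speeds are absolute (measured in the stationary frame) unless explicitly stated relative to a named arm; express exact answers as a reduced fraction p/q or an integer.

2679600/2888317

6-mesh fixed-axis compound train (all bearings frame-fixed)
mesh 1 [60T→17T]: |ω|/ω_in = 1×60/17 = 60/17, sense flips to −
mesh 2 [20T→72T]: |ω|/ω_in = (60/17)×20/72 = 50/51, sense flips to +
mesh 3 [72T→69T]: |ω|/ω_in = (50/51)×72/69 = 400/391, sense flips to −
mesh 4 [77T→83T]: |ω|/ω_in = (400/391)×77/83 = 30800/32453, sense flips to +
mesh 5 [87T→89T]: |ω|/ω_in = (30800/32453)×87/89 = 2679600/2888317, sense flips to −
mesh 6 [55T→55T]: |ω|/ω_in = (2679600/2888317)×55/55 = 2679600/2888317, sense flips to +
signed output speed (× input speed) = 2679600/2888317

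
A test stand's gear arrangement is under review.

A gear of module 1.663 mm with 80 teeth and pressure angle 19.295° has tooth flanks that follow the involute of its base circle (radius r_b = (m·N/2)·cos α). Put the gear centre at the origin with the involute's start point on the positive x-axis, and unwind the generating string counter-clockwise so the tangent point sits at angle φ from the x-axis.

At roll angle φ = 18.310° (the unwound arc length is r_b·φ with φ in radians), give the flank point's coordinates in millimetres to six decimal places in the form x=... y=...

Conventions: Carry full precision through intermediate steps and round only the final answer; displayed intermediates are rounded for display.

class = single-mesh tooth geometry [base-circle involute, m = 1.663, 80T]
pitch radius r_p = m·N/2 = 1.663·80/2 = 66.520000
base radius r_b = r_p·cos α = 66.520000·cos 19.295° = 62.783558
roll angle φ = 18.310° = 0.31956979 rad
x = r_b·(cos φ + φ·sin φ) = 65.908052
y = r_b·(sin φ − φ·cos φ) = 0.676052

x=65.908052 y=0.676052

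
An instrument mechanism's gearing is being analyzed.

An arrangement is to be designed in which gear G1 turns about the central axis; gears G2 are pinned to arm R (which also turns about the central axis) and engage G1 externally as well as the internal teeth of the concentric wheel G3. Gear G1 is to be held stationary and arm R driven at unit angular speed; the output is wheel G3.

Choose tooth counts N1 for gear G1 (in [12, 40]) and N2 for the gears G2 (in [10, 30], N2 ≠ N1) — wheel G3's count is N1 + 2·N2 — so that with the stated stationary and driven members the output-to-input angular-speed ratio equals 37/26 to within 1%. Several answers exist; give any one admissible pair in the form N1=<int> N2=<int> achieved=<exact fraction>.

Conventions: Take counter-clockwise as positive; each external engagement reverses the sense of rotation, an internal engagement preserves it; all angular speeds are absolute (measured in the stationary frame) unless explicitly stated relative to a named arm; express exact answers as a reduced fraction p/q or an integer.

N1=22 N2=15 achieved=37/26

planetary set to be sized for 37/26 (Willis relation)
Willis with ω_sun = 0: ω_ring/ω_arm = (N1+N3)/N3; set equal to 37/26  ⇒  N3/N1 = 1/(37/26 − 1) = 26/11
N3 = N1 + 2·N2  ⇒  N2/N1 = (N3/N1 − 1)/2 = (26/11 − 1)/2 = 15/22
smallest multiple with N1 ≥ 12 and N2 ≥ 10: k = 1  ⇒  N1 = 1·22 = 22, N2 = 1·15 = 15 (N1 ≤ 40, N2 ≤ 30, N2 ≠ N1 ✓), N3 = 22 + 2·15 = 52
check: (N1+N3)/N3 with N1 = 22, N3 = 52 gives 37/26; |achieved − target| = 0 ≤ 37/2600 ✓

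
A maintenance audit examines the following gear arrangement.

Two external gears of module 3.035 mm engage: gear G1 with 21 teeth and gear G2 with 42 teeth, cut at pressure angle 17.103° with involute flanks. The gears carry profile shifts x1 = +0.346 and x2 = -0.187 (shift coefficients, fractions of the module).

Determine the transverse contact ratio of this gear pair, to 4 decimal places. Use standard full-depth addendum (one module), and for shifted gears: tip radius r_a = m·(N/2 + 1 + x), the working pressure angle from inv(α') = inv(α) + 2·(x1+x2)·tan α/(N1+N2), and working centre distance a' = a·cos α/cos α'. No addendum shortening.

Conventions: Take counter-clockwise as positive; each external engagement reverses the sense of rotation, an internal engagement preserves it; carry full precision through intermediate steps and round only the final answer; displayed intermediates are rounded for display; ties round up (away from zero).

1.6841

class = single-mesh tooth geometry [involute pair 21T × 42T, m = 3.035]
base radii: r_b1 = 30.458243, r_b2 = 60.916486
tip radii: r_a1 = 35.952610, r_a2 = 66.202455
inv(α') = inv(17.103°) + 2·(+0.346-0.187)·tan α/(21+42) = 0.01074696  ⇒  α' = 17.99269°
a' = a·cos α / cos α' = 95.6025·cos 17.103°/cos 17.99269° = 96.073094
action lengths: √(r_a1²−r_b1²) = 19.101979, √(r_a2²−r_b2²) = 25.921935
base pitch p_b = π·m·cos α = 9.113085
CR = (19.101979 + 25.921935 − 96.073094·sin 17.99269°)/9.113085 = 1.684101
contact ratio ≈ 1.6841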